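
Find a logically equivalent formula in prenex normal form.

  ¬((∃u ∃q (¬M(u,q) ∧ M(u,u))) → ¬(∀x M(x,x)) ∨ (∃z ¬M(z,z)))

Rewrite implications/biconditionals: A → B as ¬A ∨ B.
  ¬(¬(∃u ∃q (¬M(u,q) ∧ M(u,u))) ∨ ¬(∀x M(x,x)) ∨ (∃z ¬M(z,z)))
Push ¬ through the quantifiers and connectives to reach negation normal form:
  (∃u ∃q (¬M(u,q) ∧ M(u,u))) ∧ (∀x M(x,x)) ∧ (∀z M(z,z))
Finally move all quantifiers to the prefix:
  ∃u ∃q ∀x ∀z (¬M(u,q) ∧ M(u,u) ∧ M(x,x) ∧ M(z,z))

∃u ∃q ∀x ∀z (¬M(u,q) ∧ M(u,u) ∧ M(x,x) ∧ M(z,z))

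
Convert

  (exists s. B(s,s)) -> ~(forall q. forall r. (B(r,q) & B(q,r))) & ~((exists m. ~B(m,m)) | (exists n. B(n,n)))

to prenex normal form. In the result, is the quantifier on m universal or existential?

Eliminate → and ↔ using ¬ and ∨.
  ~(exists s. B(s,s)) | ~(forall q. forall r. (B(r,q) & B(q,r))) & ~((exists m. ~B(m,m)) | (exists n. B(n,n)))
Push ¬ through the quantifiers and connectives to reach negation normal form:
  (forall s. ~B(s,s)) | (exists q. exists r. (~B(r,q) | ~B(q,r))) & (forall m. B(m,m)) & (forall n. ~B(n,n))
Pull the quantifiers to the front (each side's bound variable is not free in the other side):
  forall s. exists q. exists r. forall m. forall n. (~B(s,s) | (~B(r,q) | ~B(q,r)) & B(m,m) & ~B(n,n))
The quantifier exists m sits under an odd number of negations (counting the antecedent side of each →), so it flips to forall m.

universal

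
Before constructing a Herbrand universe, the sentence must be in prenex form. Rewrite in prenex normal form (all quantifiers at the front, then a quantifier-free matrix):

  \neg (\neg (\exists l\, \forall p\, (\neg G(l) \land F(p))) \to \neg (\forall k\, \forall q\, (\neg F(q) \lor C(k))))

First replace A → B with ¬A ∨ B.
  \neg (\neg \neg (\exists l\, \forall p\, (\neg G(l) \land F(p))) \lor \neg (\forall k\, \forall q\, (\neg F(q) \lor C(k))))
Move each ¬ inward, flipping quantifiers it crosses:
  (\forall l\, \exists p\, (G(l) \lor \neg F(p))) \land (\forall k\, \forall q\, (\neg F(q) \lor C(k)))
All bound variables are already distinct, so no renaming is needed.
Pull the quantifiers to the front (each side's bound variable is not free in the other side):
  \forall l\, \exists p\, \forall k\, \forall q\, ((G(l) \lor \neg F(p)) \land (\neg F(q) \lor C(k)))

\forall l\, \exists p\, \forall k\, \forall q\, ((G(l) \lor \neg F(p)) \land (\neg F(q) \lor C(k)))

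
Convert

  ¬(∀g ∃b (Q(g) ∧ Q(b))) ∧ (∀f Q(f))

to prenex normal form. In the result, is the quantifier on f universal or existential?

Push ¬ through the quantifiers and connectives to reach negation normal form:
  (∃g ∀b (¬Q(g) ∨ ¬Q(b))) ∧ (∀f Q(f))
All bound variables are already distinct, so no renaming is needed.
Finally move all quantifiers to the prefix:
  ∃g ∀b ∀f ((¬Q(g) ∨ ¬Q(b)) ∧ Q(f))
The quantifier ∀f sits under an even number of negations, so it remains universal.

universal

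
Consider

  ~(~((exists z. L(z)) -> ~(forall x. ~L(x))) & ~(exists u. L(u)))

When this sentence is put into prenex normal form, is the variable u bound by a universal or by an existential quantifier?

Eliminate → and ↔ using ¬ and ∨.
  ~(~(~(exists z. L(z)) | ~(forall x. ~L(x))) & ~(exists u. L(u)))
Move each ¬ inward, flipping quantifiers it crosses:
  (forall z. ~L(z)) | (exists x. L(x)) | (exists u. L(u))
Extract every quantifier outward, since the variables are now distinct and don't occur free across branches:
  forall z. exists x. exists u. (~L(z) | L(x) | L(u))
The quantifier exists u sits under an even number of negations (counting the antecedent side of each →), so it remains existential.

existential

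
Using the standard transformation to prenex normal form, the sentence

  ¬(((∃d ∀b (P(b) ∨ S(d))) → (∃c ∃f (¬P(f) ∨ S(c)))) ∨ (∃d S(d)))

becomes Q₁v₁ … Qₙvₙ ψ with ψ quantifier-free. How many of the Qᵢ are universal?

Rewrite implications/biconditionals: A → B as ¬A ∨ B.
  ¬(¬(∃d ∀b (P(b) ∨ S(d))) ∨ (∃c ∃f (¬P(f) ∨ S(c))) ∨ (∃d S(d)))
Drive negations inward (¬∀x A ≡ ∃x ¬A, ¬∃x A ≡ ∀x ¬A, De Morgan for ∧/∨):
  (∃d ∀b (P(b) ∨ S(d))) ∧ (∀c ∀f (P(f) ∧ ¬S(c))) ∧ (∀d ¬S(d))
Give each quantifier a distinct variable: d↦u.
  (∃d ∀b (P(b) ∨ S(d))) ∧ (∀c ∀f (P(f) ∧ ¬S(c))) ∧ (∀u ¬S(u))
Extract every quantifier outward, since the variables are now distinct and don't occur free across branches:
  ∃d ∀b ∀c ∀f ∀u ((P(b) ∨ S(d)) ∧ P(f) ∧ ¬S(c) ∧ ¬S(u))
The prefix is ∃d ∀b ∀c ∀f ∀u: 4 universal, 1 existential.

4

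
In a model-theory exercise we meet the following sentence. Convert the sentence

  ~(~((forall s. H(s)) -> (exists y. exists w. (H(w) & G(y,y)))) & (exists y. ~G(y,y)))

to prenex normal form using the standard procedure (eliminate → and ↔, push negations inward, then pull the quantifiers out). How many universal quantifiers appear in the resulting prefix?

1

First replace A → B with ¬A ∨ B.
  ~(~(~(forall s. H(s)) | (exists y. exists w. (H(w) & G(y,y)))) & (exists y. ~G(y,y)))
Move each ¬ inward, flipping quantifiers it crosses:
  (exists s. ~H(s)) | (exists y. exists w. (H(w) & G(y,y))) | (forall y. G(y,y))
Rename bound variables to avoid capture: y↦z1.
  (exists s. ~H(s)) | (exists y. exists w. (H(w) & G(y,y))) | (forall z1. G(z1,z1))
Finally move all quantifiers to the prefix:
  exists s. exists y. exists w. forall z1. (~H(s) | H(w) & G(y,y) | G(z1,z1))
The prefix is exists s exists y exists w forall z1: 1 universal, 3 existential.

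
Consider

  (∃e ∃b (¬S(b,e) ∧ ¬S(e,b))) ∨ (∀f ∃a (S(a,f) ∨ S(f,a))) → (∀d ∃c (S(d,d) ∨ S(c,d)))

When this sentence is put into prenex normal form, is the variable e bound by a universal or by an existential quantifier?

universal

Eliminate → and ↔ using ¬ and ∨.
  ¬((∃e ∃b (¬S(b,e) ∧ ¬S(e,b))) ∨ (∀f ∃a (S(a,f) ∨ S(f,a)))) ∨ (∀d ∃c (S(d,d) ∨ S(c,d)))
Drive negations inward (¬∀x A ≡ ∃x ¬A, ¬∃x A ≡ ∀x ¬A, De Morgan for ∧/∨):
  (∀e ∀b (S(b,e) ∨ S(e,b))) ∧ (∃f ∀a (¬S(a,f) ∧ ¬S(f,a))) ∨ (∀d ∃c (S(d,d) ∨ S(c,d)))
Pull the quantifiers to the front (each side's bound variable is not free in the other side):
  ∀e ∀b ∃f ∀a ∀d ∃c ((S(b,e) ∨ S(e,b)) ∧ ¬S(a,f) ∧ ¬S(f,a) ∨ S(d,d) ∨ S(c,d))
The quantifier ∃e sits under an odd number of negations (counting the antecedent side of each →), so it flips to ∀e.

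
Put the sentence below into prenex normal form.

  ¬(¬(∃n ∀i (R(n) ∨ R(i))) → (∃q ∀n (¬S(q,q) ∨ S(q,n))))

∀n ∃i ∀q ∃a (¬R(n) ∧ ¬R(i) ∧ S(q,q) ∧ ¬S(q,a))

First replace A → B with ¬A ∨ B.
  ¬(¬¬(∃n ∀i (R(n) ∨ R(i))) ∨ (∃q ∀n (¬S(q,q) ∨ S(q,n))))
Drive negations inward (¬∀x A ≡ ∃x ¬A, ¬∃x A ≡ ∀x ¬A, De Morgan for ∧/∨):
  (∀n ∃i (¬R(n) ∧ ¬R(i))) ∧ (∀q ∃n (S(q,q) ∧ ¬S(q,n)))
Rename bound variables to avoid capture: n↦a.
  (∀n ∃i (¬R(n) ∧ ¬R(i))) ∧ (∀q ∃a (S(q,q) ∧ ¬S(q,a)))
Pull the quantifiers to the front (each side's bound variable is not free in the other side):
  ∀n ∃i ∀q ∃a (¬R(n) ∧ ¬R(i) ∧ S(q,q) ∧ ¬S(q,a))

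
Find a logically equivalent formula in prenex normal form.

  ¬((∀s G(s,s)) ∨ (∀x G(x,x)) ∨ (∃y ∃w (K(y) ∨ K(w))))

∃s ∃x ∀y ∀w (¬G(s,s) ∧ ¬G(x,x) ∧ ¬K(y) ∧ ¬K(w))

Move each ¬ inward, flipping quantifiers it crosses:
  (∃s ¬G(s,s)) ∧ (∃x ¬G(x,x)) ∧ (∀y ∀w (¬K(y) ∧ ¬K(w)))
Finally move all quantifiers to the prefix:
  ∃s ∃x ∀y ∀w (¬G(s,s) ∧ ¬G(x,x) ∧ ¬K(y) ∧ ¬K(w))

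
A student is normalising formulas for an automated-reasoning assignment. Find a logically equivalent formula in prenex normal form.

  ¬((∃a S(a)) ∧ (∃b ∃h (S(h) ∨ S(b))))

∀a ∀b ∀h (¬S(a) ∨ ¬S(h) ∧ ¬S(b))

Push ¬ through the quantifiers and connectives to reach negation normal form:
  (∀a ¬S(a)) ∨ (∀b ∀h (¬S(h) ∧ ¬S(b)))
Finally move all quantifiers to the prefix:
  ∀a ∀b ∀h (¬S(a) ∨ ¬S(h) ∧ ¬S(b))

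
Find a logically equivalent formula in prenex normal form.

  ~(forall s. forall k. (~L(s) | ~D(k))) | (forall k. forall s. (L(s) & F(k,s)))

exists s. exists k. forall p. forall x1. (L(s) & D(k) | L(x1) & F(p,x1))

Move each ¬ inward, flipping quantifiers it crosses:
  (exists s. exists k. (L(s) & D(k))) | (forall k. forall s. (L(s) & F(k,s)))
Rename bound variables to avoid capture: k↦p, s↦x1.
  (exists s. exists k. (L(s) & D(k))) | (forall p. forall x1. (L(x1) & F(p,x1)))
Extract every quantifier outward, since the variables are now distinct and don't occur free across branches:
  exists s. exists k. forall p. forall x1. (L(s) & D(k) | L(x1) & F(p,x1))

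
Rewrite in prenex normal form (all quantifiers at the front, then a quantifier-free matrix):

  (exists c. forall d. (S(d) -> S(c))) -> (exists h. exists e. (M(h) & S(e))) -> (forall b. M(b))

forall c. exists d. forall h. forall e. forall b. (S(d) & ~S(c) | ~M(h) | ~S(e) | M(b))

First replace A → B with ¬A ∨ B.
  ~(exists c. forall d. (~S(d) | S(c))) | ~(exists h. exists e. (M(h) & S(e))) | (forall b. M(b))
Move each ¬ inward, flipping quantifiers it crosses:
  (forall c. exists d. (S(d) & ~S(c))) | (forall h. forall e. (~M(h) | ~S(e))) | (forall b. M(b))
All bound variables are already distinct, so no renaming is needed.
Finally move all quantifiers to the prefix:
  forall c. exists d. forall h. forall e. forall b. (S(d) & ~S(c) | ~M(h) | ~S(e) | M(b))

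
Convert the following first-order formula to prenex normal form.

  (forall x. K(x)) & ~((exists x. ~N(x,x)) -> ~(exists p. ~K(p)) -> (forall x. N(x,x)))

Rewrite implications/biconditionals: A → B as ¬A ∨ B.
  (forall x. K(x)) & ~(~(exists x. ~N(x,x)) | ~~(exists p. ~K(p)) | (forall x. N(x,x)))
Move each ¬ inward, flipping quantifiers it crosses:
  (forall x. K(x)) & (exists x. ~N(x,x)) & (forall p. K(p)) & (exists x. ~N(x,x))
Rename bound variables to avoid capture: x↦a, x↦y.
  (forall x. K(x)) & (exists a. ~N(a,a)) & (forall p. K(p)) & (exists y. ~N(y,y))
Finally move all quantifiers to the prefix:
  forall x. exists a. forall p. exists y. (K(x) & ~N(a,a) & K(p) & ~N(y,y))

forall x. exists a. forall p. exists y. (K(x) & ~N(a,a) & K(p) & ~N(y,y))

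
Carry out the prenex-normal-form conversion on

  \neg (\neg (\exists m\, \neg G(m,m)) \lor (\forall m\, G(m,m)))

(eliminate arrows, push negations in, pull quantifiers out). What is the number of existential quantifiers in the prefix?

Move each ¬ inward, flipping quantifiers it crosses:
  (\exists m\, \neg G(m,m)) \land (\exists m\, \neg G(m,m))
Rename bound variables to avoid capture: m↦u.
  (\exists m\, \neg G(m,m)) \land (\exists u\, \neg G(u,u))
Extract every quantifier outward, since the variables are now distinct and don't occur free across branches:
  \exists m\, \exists u\, (\neg G(m,m) \land \neg G(u,u))
The prefix is \exists m \exists u: 0 universal, 2 existential.

2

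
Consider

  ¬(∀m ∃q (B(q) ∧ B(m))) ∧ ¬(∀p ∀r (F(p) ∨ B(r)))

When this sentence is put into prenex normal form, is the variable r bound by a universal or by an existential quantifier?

Drive negations inward (¬∀x A ≡ ∃x ¬A, ¬∃x A ≡ ∀x ¬A, De Morgan for ∧/∨):
  (∃m ∀q (¬B(q) ∨ ¬B(m))) ∧ (∃p ∃r (¬F(p) ∧ ¬B(r)))
All bound variables are already distinct, so no renaming is needed.
Extract every quantifier outward, since the variables are now distinct and don't occur free across branches:
  ∃m ∀q ∃p ∃r ((¬B(q) ∨ ¬B(m)) ∧ ¬F(p) ∧ ¬B(r))
The quantifier ∀r sits under an odd number of negations, so it flips to ∃r.

existential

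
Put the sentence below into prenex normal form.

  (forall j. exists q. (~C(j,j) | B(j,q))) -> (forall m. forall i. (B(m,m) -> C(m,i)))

Eliminate → and ↔ using ¬ and ∨.
  ~(forall j. exists q. (~C(j,j) | B(j,q))) | (forall m. forall i. (~B(m,m) | C(m,i)))
Move each ¬ inward, flipping quantifiers it crosses:
  (exists j. forall q. (C(j,j) & ~B(j,q))) | (forall m. forall i. (~B(m,m) | C(m,i)))
Finally move all quantifiers to the prefix:
  exists j. forall q. forall m. forall i. (C(j,j) & ~B(j,q) | ~B(m,m) | C(m,i))

exists j. forall q. forall m. forall i. (C(j,j) & ~B(j,q) | ~B(m,m) | C(m,i))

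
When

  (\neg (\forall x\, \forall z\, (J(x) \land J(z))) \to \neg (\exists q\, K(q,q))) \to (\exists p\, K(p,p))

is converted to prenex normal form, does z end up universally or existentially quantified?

existential

Eliminate → and ↔ using ¬ and ∨.
  \neg (\neg \neg (\forall x\, \forall z\, (J(x) \land J(z))) \lor \neg (\exists q\, K(q,q))) \lor (\exists p\, K(p,p))
Move each ¬ inward, flipping quantifiers it crosses:
  (\exists x\, \exists z\, (\neg J(x) \lor \neg J(z))) \land (\exists q\, K(q,q)) \lor (\exists p\, K(p,p))
All bound variables are already distinct, so no renaming is needed.
Finally move all quantifiers to the prefix:
  \exists x\, \exists z\, \exists q\, \exists p\, ((\neg J(x) \lor \neg J(z)) \land K(q,q) \lor K(p,p))
The quantifier \forall z sits under an odd number of negations (counting the antecedent side of each →), so it flips to \exists z.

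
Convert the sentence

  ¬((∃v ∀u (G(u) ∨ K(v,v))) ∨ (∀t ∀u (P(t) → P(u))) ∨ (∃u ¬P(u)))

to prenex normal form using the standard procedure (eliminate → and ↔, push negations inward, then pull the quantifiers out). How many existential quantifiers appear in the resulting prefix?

Rewrite implications/biconditionals: A → B as ¬A ∨ B.
  ¬((∃v ∀u (G(u) ∨ K(v,v))) ∨ (∀t ∀u (¬P(t) ∨ P(u))) ∨ (∃u ¬P(u)))
Move each ¬ inward, flipping quantifiers it crosses:
  (∀v ∃u (¬G(u) ∧ ¬K(v,v))) ∧ (∃t ∃u (P(t) ∧ ¬P(u))) ∧ (∀u P(u))
Standardize variables apart so no two quantifiers bind the same name: u↦a, u↦w.
  (∀v ∃u (¬G(u) ∧ ¬K(v,v))) ∧ (∃t ∃a (P(t) ∧ ¬P(a))) ∧ (∀w P(w))
Extract every quantifier outward, since the variables are now distinct and don't occur free across branches:
  ∀v ∃u ∃t ∃a ∀w (¬G(u) ∧ ¬K(v,v) ∧ P(t) ∧ ¬P(a) ∧ P(w))
The prefix is ∀v ∃u ∃t ∃a ∀w: 2 universal, 3 existential.

3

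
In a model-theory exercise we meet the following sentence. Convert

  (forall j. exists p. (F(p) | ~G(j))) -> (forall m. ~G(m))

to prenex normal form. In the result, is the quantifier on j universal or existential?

existential

Eliminate → and ↔ using ¬ and ∨.
  ~(forall j. exists p. (F(p) | ~G(j))) | (forall m. ~G(m))
Move each ¬ inward, flipping quantifiers it crosses:
  (exists j. forall p. (~F(p) & G(j))) | (forall m. ~G(m))
All bound variables are already distinct, so no renaming is needed.
Finally move all quantifiers to the prefix:
  exists j. forall p. forall m. (~F(p) & G(j) | ~G(m))
The quantifier forall j sits under an odd number of negations (counting the antecedent side of each →), so it flips to exists j.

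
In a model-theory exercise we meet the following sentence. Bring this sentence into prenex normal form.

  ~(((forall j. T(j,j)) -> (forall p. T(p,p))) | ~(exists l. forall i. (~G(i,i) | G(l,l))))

forall j. exists p. exists l. forall i. (T(j,j) & ~T(p,p) & (~G(i,i) | G(l,l)))

Eliminate → and ↔ using ¬ and ∨.
  ~(~(forall j. T(j,j)) | (forall p. T(p,p)) | ~(exists l. forall i. (~G(i,i) | G(l,l))))
Drive negations inward (¬∀x A ≡ ∃x ¬A, ¬∃x A ≡ ∀x ¬A, De Morgan for ∧/∨):
  (forall j. T(j,j)) & (exists p. ~T(p,p)) & (exists l. forall i. (~G(i,i) | G(l,l)))
Extract every quantifier outward, since the variables are now distinct and don't occur free across branches:
  forall j. exists p. exists l. forall i. (T(j,j) & ~T(p,p) & (~G(i,i) | G(l,l)))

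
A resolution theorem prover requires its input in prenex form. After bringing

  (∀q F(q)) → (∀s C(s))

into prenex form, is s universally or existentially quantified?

universal

Rewrite implications/biconditionals: A → B as ¬A ∨ B.
  ¬(∀q F(q)) ∨ (∀s C(s))
Drive negations inward (¬∀x A ≡ ∃x ¬A, ¬∃x A ≡ ∀x ¬A, De Morgan for ∧/∨):
  (∃q ¬F(q)) ∨ (∀s C(s))
All bound variables are already distinct, so no renaming is needed.
Finally move all quantifiers to the prefix:
  ∃q ∀s (¬F(q) ∨ C(s))
The quantifier ∀s sits under an even number of negations (counting the antecedent side of each →), so it remains universal.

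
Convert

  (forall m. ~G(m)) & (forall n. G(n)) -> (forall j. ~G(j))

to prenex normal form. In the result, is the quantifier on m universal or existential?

existential

First replace A → B with ¬A ∨ B.
  ~((forall m. ~G(m)) & (forall n. G(n))) | (forall j. ~G(j))
Push ¬ through the quantifiers and connectives to reach negation normal form:
  (exists m. G(m)) | (exists n. ~G(n)) | (forall j. ~G(j))
All bound variables are already distinct, so no renaming is needed.
Finally move all quantifiers to the prefix:
  exists m. exists n. forall j. (G(m) | ~G(n) | ~G(j))
The quantifier forall m sits under an odd number of negations (counting the antecedent side of each →), so it flips to exists m.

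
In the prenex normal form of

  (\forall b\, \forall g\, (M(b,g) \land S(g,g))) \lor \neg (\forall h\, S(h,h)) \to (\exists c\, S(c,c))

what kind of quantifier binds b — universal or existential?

First replace A → B with ¬A ∨ B.
  \neg ((\forall b\, \forall g\, (M(b,g) \land S(g,g))) \lor \neg (\forall h\, S(h,h))) \lor (\exists c\, S(c,c))
Drive negations inward (¬∀x A ≡ ∃x ¬A, ¬∃x A ≡ ∀x ¬A, De Morgan for ∧/∨):
  (\exists b\, \exists g\, (\neg M(b,g) \lor \neg S(g,g))) \land (\forall h\, S(h,h)) \lor (\exists c\, S(c,c))
All bound variables are already distinct, so no renaming is needed.
Pull the quantifiers to the front (each side's bound variable is not free in the other side):
  \exists b\, \exists g\, \forall h\, \exists c\, ((\neg M(b,g) \lor \neg S(g,g)) \land S(h,h) \lor S(c,c))
The quantifier \forall b sits under an odd number of negations (counting the antecedent side of each →), so it flips to \exists b.

existential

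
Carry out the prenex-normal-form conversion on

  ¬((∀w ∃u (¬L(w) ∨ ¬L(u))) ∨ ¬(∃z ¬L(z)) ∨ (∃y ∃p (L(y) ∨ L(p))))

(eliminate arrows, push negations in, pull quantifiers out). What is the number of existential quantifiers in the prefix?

2

Push ¬ through the quantifiers and connectives to reach negation normal form:
  (∃w ∀u (L(w) ∧ L(u))) ∧ (∃z ¬L(z)) ∧ (∀y ∀p (¬L(y) ∧ ¬L(p)))
All bound variables are already distinct, so no renaming is needed.
Extract every quantifier outward, since the variables are now distinct and don't occur free across branches:
  ∃w ∀u ∃z ∀y ∀p (L(w) ∧ L(u) ∧ ¬L(z) ∧ ¬L(y) ∧ ¬L(p))
The prefix is ∃w ∀u ∃z ∀y ∀p: 3 universal, 2 existential.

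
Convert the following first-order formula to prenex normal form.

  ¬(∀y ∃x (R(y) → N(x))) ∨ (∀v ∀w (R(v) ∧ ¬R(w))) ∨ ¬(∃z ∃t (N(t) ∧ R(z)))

∃y ∀x ∀v ∀w ∀z ∀t (R(y) ∧ ¬N(x) ∨ R(v) ∧ ¬R(w) ∨ ¬N(t) ∨ ¬R(z))

Eliminate → and ↔ using ¬ and ∨.
  ¬(∀y ∃x (¬R(y) ∨ N(x))) ∨ (∀v ∀w (R(v) ∧ ¬R(w))) ∨ ¬(∃z ∃t (N(t) ∧ R(z)))
Drive negations inward (¬∀x A ≡ ∃x ¬A, ¬∃x A ≡ ∀x ¬A, De Morgan for ∧/∨):
  (∃y ∀x (R(y) ∧ ¬N(x))) ∨ (∀v ∀w (R(v) ∧ ¬R(w))) ∨ (∀z ∀t (¬N(t) ∨ ¬R(z)))
Finally move all quantifiers to the prefix:
  ∃y ∀x ∀v ∀w ∀z ∀t (R(y) ∧ ¬N(x) ∨ R(v) ∧ ¬R(w) ∨ ¬N(t) ∨ ¬R(z))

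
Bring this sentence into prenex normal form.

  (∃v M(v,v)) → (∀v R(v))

Rewrite implications/biconditionals: A → B as ¬A ∨ B.
  ¬(∃v M(v,v)) ∨ (∀v R(v))
Move each ¬ inward, flipping quantifiers it crosses:
  (∀v ¬M(v,v)) ∨ (∀v R(v))
Rename bound variables to avoid capture: v↦z1.
  (∀v ¬M(v,v)) ∨ (∀z1 R(z1))
Extract every quantifier outward, since the variables are now distinct and don't occur free across branches:
  ∀v ∀z1 (¬M(v,v) ∨ R(z1))

∀v ∀z1 (¬M(v,v) ∨ R(z1))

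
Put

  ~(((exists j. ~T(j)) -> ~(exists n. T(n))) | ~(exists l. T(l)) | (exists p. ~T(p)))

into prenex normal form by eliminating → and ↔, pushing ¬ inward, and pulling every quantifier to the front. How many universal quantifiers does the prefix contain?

1

First replace A → B with ¬A ∨ B.
  ~(~(exists j. ~T(j)) | ~(exists n. T(n)) | ~(exists l. T(l)) | (exists p. ~T(p)))
Move each ¬ inward, flipping quantifiers it crosses:
  (exists j. ~T(j)) & (exists n. T(n)) & (exists l. T(l)) & (forall p. T(p))
Finally move all quantifiers to the prefix:
  exists j. exists n. exists l. forall p. (~T(j) & T(n) & T(l) & T(p))
The prefix is exists j exists n exists l forall p: 1 universal, 3 existential.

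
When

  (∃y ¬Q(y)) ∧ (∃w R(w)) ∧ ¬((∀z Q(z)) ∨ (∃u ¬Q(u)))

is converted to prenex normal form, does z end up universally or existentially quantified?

Move each ¬ inward, flipping quantifiers it crosses:
  (∃y ¬Q(y)) ∧ (∃w R(w)) ∧ (∃z ¬Q(z)) ∧ (∀u Q(u))
All bound variables are already distinct, so no renaming is needed.
Pull the quantifiers to the front (each side's bound variable is not free in the other side):
  ∃y ∃w ∃z ∀u (¬Q(y) ∧ R(w) ∧ ¬Q(z) ∧ Q(u))
The quantifier ∀z sits under an odd number of negations, so it flips to ∃z.

existential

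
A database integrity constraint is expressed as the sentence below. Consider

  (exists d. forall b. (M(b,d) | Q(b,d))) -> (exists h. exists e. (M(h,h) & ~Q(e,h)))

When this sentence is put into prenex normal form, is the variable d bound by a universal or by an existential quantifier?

Eliminate → and ↔ using ¬ and ∨.
  ~(exists d. forall b. (M(b,d) | Q(b,d))) | (exists h. exists e. (M(h,h) & ~Q(e,h)))
Move each ¬ inward, flipping quantifiers it crosses:
  (forall d. exists b. (~M(b,d) & ~Q(b,d))) | (exists h. exists e. (M(h,h) & ~Q(e,h)))
Finally move all quantifiers to the prefix:
  forall d. exists b. exists h. exists e. (~M(b,d) & ~Q(b,d) | M(h,h) & ~Q(e,h))
The quantifier exists d sits under an odd number of negations (counting the antecedent side of each →), so it flips to forall d.

universal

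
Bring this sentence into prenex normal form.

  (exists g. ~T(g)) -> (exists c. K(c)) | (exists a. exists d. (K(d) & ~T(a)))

forall g. exists c. exists a. exists d. (T(g) | K(c) | K(d) & ~T(a))

Eliminate → and ↔ using ¬ and ∨.
  ~(exists g. ~T(g)) | (exists c. K(c)) | (exists a. exists d. (K(d) & ~T(a)))
Move each ¬ inward, flipping quantifiers it crosses:
  (forall g. T(g)) | (exists c. K(c)) | (exists a. exists d. (K(d) & ~T(a)))
All bound variables are already distinct, so no renaming is needed.
Finally move all quantifiers to the prefix:
  forall g. exists c. exists a. exists d. (T(g) | K(c) | K(d) & ~T(a))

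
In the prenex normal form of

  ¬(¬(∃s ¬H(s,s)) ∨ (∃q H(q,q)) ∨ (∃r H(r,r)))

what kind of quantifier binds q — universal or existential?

universal

Move each ¬ inward, flipping quantifiers it crosses:
  (∃s ¬H(s,s)) ∧ (∀q ¬H(q,q)) ∧ (∀r ¬H(r,r))
All bound variables are already distinct, so no renaming is needed.
Extract every quantifier outward, since the variables are now distinct and don't occur free across branches:
  ∃s ∀q ∀r (¬H(s,s) ∧ ¬H(q,q) ∧ ¬H(r,r))
The quantifier ∃q sits under an odd number of negations, so it flips to ∀q.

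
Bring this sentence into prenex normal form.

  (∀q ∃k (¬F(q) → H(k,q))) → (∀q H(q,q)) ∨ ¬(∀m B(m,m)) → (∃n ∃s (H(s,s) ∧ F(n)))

Eliminate → and ↔ using ¬ and ∨.
  ¬(∀q ∃k (¬¬F(q) ∨ H(k,q))) ∨ ¬((∀q H(q,q)) ∨ ¬(∀m B(m,m))) ∨ (∃n ∃s (H(s,s) ∧ F(n)))
Push ¬ through the quantifiers and connectives to reach negation normal form:
  (∃q ∀k (¬F(q) ∧ ¬H(k,q))) ∨ (∃q ¬H(q,q)) ∧ (∀m B(m,m)) ∨ (∃n ∃s (H(s,s) ∧ F(n)))
Standardize variables apart so no two quantifiers bind the same name: q↦v1.
  (∃q ∀k (¬F(q) ∧ ¬H(k,q))) ∨ (∃v1 ¬H(v1,v1)) ∧ (∀m B(m,m)) ∨ (∃n ∃s (H(s,s) ∧ F(n)))
Extract every quantifier outward, since the variables are now distinct and don't occur free across branches:
  ∃q ∀k ∃v1 ∀m ∃n ∃s (¬F(q) ∧ ¬H(k,q) ∨ ¬H(v1,v1) ∧ B(m,m) ∨ H(s,s) ∧ F(n))

∃q ∀k ∃v1 ∀m ∃n ∃s (¬F(q) ∧ ¬H(k,q) ∨ ¬H(v1,v1) ∧ B(m,m) ∨ H(s,s) ∧ F(n))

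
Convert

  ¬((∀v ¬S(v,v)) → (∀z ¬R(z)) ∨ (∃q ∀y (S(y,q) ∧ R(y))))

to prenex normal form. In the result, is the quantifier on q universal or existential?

Rewrite implications/biconditionals: A → B as ¬A ∨ B.
  ¬(¬(∀v ¬S(v,v)) ∨ (∀z ¬R(z)) ∨ (∃q ∀y (S(y,q) ∧ R(y))))
Push ¬ through the quantifiers and connectives to reach negation normal form:
  (∀v ¬S(v,v)) ∧ (∃z R(z)) ∧ (∀q ∃y (¬S(y,q) ∨ ¬R(y)))
Pull the quantifiers to the front (each side's bound variable is not free in the other side):
  ∀v ∃z ∀q ∃y (¬S(v,v) ∧ R(z) ∧ (¬S(y,q) ∨ ¬R(y)))
The quantifier ∃q sits under an odd number of negations (counting the antecedent side of each →), so it flips to ∀q.

universal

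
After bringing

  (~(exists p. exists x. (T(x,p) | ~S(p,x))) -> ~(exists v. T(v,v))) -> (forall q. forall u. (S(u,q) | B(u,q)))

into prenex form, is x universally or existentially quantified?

universal

First replace A → B with ¬A ∨ B.
  ~(~~(exists p. exists x. (T(x,p) | ~S(p,x))) | ~(exists v. T(v,v))) | (forall q. forall u. (S(u,q) | B(u,q)))
Move each ¬ inward, flipping quantifiers it crosses:
  (forall p. forall x. (~T(x,p) & S(p,x))) & (exists v. T(v,v)) | (forall q. forall u. (S(u,q) | B(u,q)))
All bound variables are already distinct, so no renaming is needed.
Pull the quantifiers to the front (each side's bound variable is not free in the other side):
  forall p. forall x. exists v. forall q. forall u. (~T(x,p) & S(p,x) & T(v,v) | S(u,q) | B(u,q))
The quantifier exists x sits under an odd number of negations (counting the antecedent side of each →), so it flips to forall x.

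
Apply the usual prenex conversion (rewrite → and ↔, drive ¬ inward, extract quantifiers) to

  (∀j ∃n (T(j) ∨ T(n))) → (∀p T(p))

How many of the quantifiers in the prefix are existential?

1

Eliminate → and ↔ using ¬ and ∨.
  ¬(∀j ∃n (T(j) ∨ T(n))) ∨ (∀p T(p))
Push ¬ through the quantifiers and connectives to reach negation normal form:
  (∃j ∀n (¬T(j) ∧ ¬T(n))) ∨ (∀p T(p))
Extract every quantifier outward, since the variables are now distinct and don't occur free across branches:
  ∃j ∀n ∀p (¬T(j) ∧ ¬T(n) ∨ T(p))
The prefix is ∃j ∀n ∀p: 2 universal, 1 existential.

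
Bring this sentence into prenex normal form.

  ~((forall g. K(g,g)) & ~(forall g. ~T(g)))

exists g. forall s. (~K(g,g) | ~T(s))

Move each ¬ inward, flipping quantifiers it crosses:
  (exists g. ~K(g,g)) | (forall g. ~T(g))
Rename bound variables to avoid capture: g↦s.
  (exists g. ~K(g,g)) | (forall s. ~T(s))
Extract every quantifier outward, since the variables are now distinct and don't occur free across branches:
  exists g. forall s. (~K(g,g) | ~T(s))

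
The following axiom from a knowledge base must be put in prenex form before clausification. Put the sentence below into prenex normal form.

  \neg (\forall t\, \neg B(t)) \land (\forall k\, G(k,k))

Move each ¬ inward, flipping quantifiers it crosses:
  (\exists t\, B(t)) \land (\forall k\, G(k,k))
All bound variables are already distinct, so no renaming is needed.
Pull the quantifiers to the front (each side's bound variable is not free in the other side):
  \exists t\, \forall k\, (B(t) \land G(k,k))

\exists t\, \forall k\, (B(t) \land G(k,k))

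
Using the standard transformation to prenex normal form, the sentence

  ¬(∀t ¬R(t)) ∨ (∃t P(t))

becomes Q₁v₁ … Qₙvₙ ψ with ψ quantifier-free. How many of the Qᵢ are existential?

2

Drive negations inward (¬∀x A ≡ ∃x ¬A, ¬∃x A ≡ ∀x ¬A, De Morgan for ∧/∨):
  (∃t R(t)) ∨ (∃t P(t))
Standardize variables apart so no two quantifiers bind the same name: t↦x.
  (∃t R(t)) ∨ (∃x P(x))
Pull the quantifiers to the front (each side's bound variable is not free in the other side):
  ∃t ∃x (R(t) ∨ P(x))
The prefix is ∃t ∃x: 0 universal, 2 existential.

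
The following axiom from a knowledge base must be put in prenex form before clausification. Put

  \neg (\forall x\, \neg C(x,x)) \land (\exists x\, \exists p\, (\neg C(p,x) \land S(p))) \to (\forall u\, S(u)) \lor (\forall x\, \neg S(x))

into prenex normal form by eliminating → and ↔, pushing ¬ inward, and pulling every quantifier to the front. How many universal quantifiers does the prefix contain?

First replace A → B with ¬A ∨ B.
  \neg (\neg (\forall x\, \neg C(x,x)) \land (\exists x\, \exists p\, (\neg C(p,x) \land S(p)))) \lor (\forall u\, S(u)) \lor (\forall x\, \neg S(x))
Drive negations inward (¬∀x A ≡ ∃x ¬A, ¬∃x A ≡ ∀x ¬A, De Morgan for ∧/∨):
  (\forall x\, \neg C(x,x)) \lor (\forall x\, \forall p\, (C(p,x) \lor \neg S(p))) \lor (\forall u\, S(u)) \lor (\forall x\, \neg S(x))
Standardize variables apart so no two quantifiers bind the same name: x↦t, x↦r.
  (\forall x\, \neg C(x,x)) \lor (\forall t\, \forall p\, (C(p,t) \lor \neg S(p))) \lor (\forall u\, S(u)) \lor (\forall r\, \neg S(r))
Finally move all quantifiers to the prefix:
  \forall x\, \forall t\, \forall p\, \forall u\, \forall r\, (\neg C(x,x) \lor C(p,t) \lor \neg S(p) \lor S(u) \lor \neg S(r))
The prefix is \forall x \forall t \forall p \forall u \forall r: 5 universal, 0 existential.

5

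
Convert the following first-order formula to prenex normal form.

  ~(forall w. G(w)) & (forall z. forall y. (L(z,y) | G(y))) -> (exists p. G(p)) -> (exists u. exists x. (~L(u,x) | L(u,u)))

Rewrite implications/biconditionals: A → B as ¬A ∨ B.
  ~(~(forall w. G(w)) & (forall z. forall y. (L(z,y) | G(y)))) | ~(exists p. G(p)) | (exists u. exists x. (~L(u,x) | L(u,u)))
Drive negations inward (¬∀x A ≡ ∃x ¬A, ¬∃x A ≡ ∀x ¬A, De Morgan for ∧/∨):
  (forall w. G(w)) | (exists z. exists y. (~L(z,y) & ~G(y))) | (forall p. ~G(p)) | (exists u. exists x. (~L(u,x) | L(u,u)))
All bound variables are already distinct, so no renaming is needed.
Finally move all quantifiers to the prefix:
  forall w. exists z. exists y. forall p. exists u. exists x. (G(w) | ~L(z,y) & ~G(y) | ~G(p) | ~L(u,x) | L(u,u))

forall w. exists z. exists y. forall p. exists u. exists x. (G(w) | ~L(z,y) & ~G(y) | ~G(p) | ~L(u,x) | L(u,u))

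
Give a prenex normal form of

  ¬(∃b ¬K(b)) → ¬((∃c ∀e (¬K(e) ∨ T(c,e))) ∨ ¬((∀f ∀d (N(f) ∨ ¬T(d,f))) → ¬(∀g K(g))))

∃b ∀c ∃e ∃f ∃d ∃g (¬K(b) ∨ K(e) ∧ ¬T(c,e) ∧ (¬N(f) ∧ T(d,f) ∨ ¬K(g)))

Eliminate → and ↔ using ¬ and ∨.
  ¬¬(∃b ¬K(b)) ∨ ¬((∃c ∀e (¬K(e) ∨ T(c,e))) ∨ ¬(¬(∀f ∀d (N(f) ∨ ¬T(d,f))) ∨ ¬(∀g K(g))))
Move each ¬ inward, flipping quantifiers it crosses:
  (∃b ¬K(b)) ∨ (∀c ∃e (K(e) ∧ ¬T(c,e))) ∧ ((∃f ∃d (¬N(f) ∧ T(d,f))) ∨ (∃g ¬K(g)))
Pull the quantifiers to the front (each side's bound variable is not free in the other side):
  ∃b ∀c ∃e ∃f ∃d ∃g (¬K(b) ∨ K(e) ∧ ¬T(c,e) ∧ (¬N(f) ∧ T(d,f) ∨ ¬K(g)))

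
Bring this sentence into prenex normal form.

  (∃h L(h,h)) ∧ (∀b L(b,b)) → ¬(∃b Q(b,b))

Eliminate → and ↔ using ¬ and ∨.
  ¬((∃h L(h,h)) ∧ (∀b L(b,b))) ∨ ¬(∃b Q(b,b))
Push ¬ through the quantifiers and connectives to reach negation normal form:
  (∀h ¬L(h,h)) ∨ (∃b ¬L(b,b)) ∨ (∀b ¬Q(b,b))
Standardize variables apart so no two quantifiers bind the same name: b↦y1.
  (∀h ¬L(h,h)) ∨ (∃b ¬L(b,b)) ∨ (∀y1 ¬Q(y1,y1))
Pull the quantifiers to the front (each side's bound variable is not free in the other side):
  ∀h ∃b ∀y1 (¬L(h,h) ∨ ¬L(b,b) ∨ ¬Q(y1,y1))

∀h ∃b ∀y1 (¬L(h,h) ∨ ¬L(b,b) ∨ ¬Q(y1,y1))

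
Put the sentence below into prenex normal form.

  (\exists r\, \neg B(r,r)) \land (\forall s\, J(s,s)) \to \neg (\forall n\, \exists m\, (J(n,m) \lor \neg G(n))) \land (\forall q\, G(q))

\forall r\, \exists s\, \exists n\, \forall m\, \forall q\, (B(r,r) \lor \neg J(s,s) \lor \neg J(n,m) \land G(n) \land G(q))

Rewrite implications/biconditionals: A → B as ¬A ∨ B.
  \neg ((\exists r\, \neg B(r,r)) \land (\forall s\, J(s,s))) \lor \neg (\forall n\, \exists m\, (J(n,m) \lor \neg G(n))) \land (\forall q\, G(q))
Push ¬ through the quantifiers and connectives to reach negation normal form:
  (\forall r\, B(r,r)) \lor (\exists s\, \neg J(s,s)) \lor (\exists n\, \forall m\, (\neg J(n,m) \land G(n))) \land (\forall q\, G(q))
Pull the quantifiers to the front (each side's bound variable is not free in the other side):
  \forall r\, \exists s\, \exists n\, \forall m\, \forall q\, (B(r,r) \lor \neg J(s,s) \lor \neg J(n,m) \land G(n) \land G(q))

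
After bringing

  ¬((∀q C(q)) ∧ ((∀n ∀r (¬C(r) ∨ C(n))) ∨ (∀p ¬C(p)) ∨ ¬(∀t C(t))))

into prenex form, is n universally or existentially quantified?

existential

Push ¬ through the quantifiers and connectives to reach negation normal form:
  (∃q ¬C(q)) ∨ (∃n ∃r (C(r) ∧ ¬C(n))) ∧ (∃p C(p)) ∧ (∀t C(t))
All bound variables are already distinct, so no renaming is needed.
Extract every quantifier outward, since the variables are now distinct and don't occur free across branches:
  ∃q ∃n ∃r ∃p ∀t (¬C(q) ∨ C(r) ∧ ¬C(n) ∧ C(p) ∧ C(t))
The quantifier ∀n sits under an odd number of negations, so it flips to ∃n.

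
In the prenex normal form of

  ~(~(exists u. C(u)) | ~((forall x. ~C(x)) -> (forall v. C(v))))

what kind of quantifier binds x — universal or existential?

existential

First replace A → B with ¬A ∨ B.
  ~(~(exists u. C(u)) | ~(~(forall x. ~C(x)) | (forall v. C(v))))
Push ¬ through the quantifiers and connectives to reach negation normal form:
  (exists u. C(u)) & ((exists x. C(x)) | (forall v. C(v)))
All bound variables are already distinct, so no renaming is needed.
Extract every quantifier outward, since the variables are now distinct and don't occur free across branches:
  exists u. exists x. forall v. (C(u) & (C(x) | C(v)))
The quantifier forall x sits under an odd number of negations (counting the antecedent side of each →), so it flips to exists x.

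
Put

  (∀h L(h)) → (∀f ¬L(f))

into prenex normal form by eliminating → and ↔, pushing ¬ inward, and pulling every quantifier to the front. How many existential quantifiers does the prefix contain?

Eliminate → and ↔ using ¬ and ∨.
  ¬(∀h L(h)) ∨ (∀f ¬L(f))
Move each ¬ inward, flipping quantifiers it crosses:
  (∃h ¬L(h)) ∨ (∀f ¬L(f))
All bound variables are already distinct, so no renaming is needed.
Finally move all quantifiers to the prefix:
  ∃h ∀f (¬L(h) ∨ ¬L(f))
The prefix is ∃h ∀f: 1 universal, 1 existential.

1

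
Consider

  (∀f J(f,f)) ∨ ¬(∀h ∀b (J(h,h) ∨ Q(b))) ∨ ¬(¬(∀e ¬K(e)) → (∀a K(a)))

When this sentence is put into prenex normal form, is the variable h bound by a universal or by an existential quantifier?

Rewrite implications/biconditionals: A → B as ¬A ∨ B.
  (∀f J(f,f)) ∨ ¬(∀h ∀b (J(h,h) ∨ Q(b))) ∨ ¬(¬¬(∀e ¬K(e)) ∨ (∀a K(a)))
Drive negations inward (¬∀x A ≡ ∃x ¬A, ¬∃x A ≡ ∀x ¬A, De Morgan for ∧/∨):
  (∀f J(f,f)) ∨ (∃h ∃b (¬J(h,h) ∧ ¬Q(b))) ∨ (∃e K(e)) ∧ (∃a ¬K(a))
All bound variables are already distinct, so no renaming is needed.
Finally move all quantifiers to the prefix:
  ∀f ∃h ∃b ∃e ∃a (J(f,f) ∨ ¬J(h,h) ∧ ¬Q(b) ∨ K(e) ∧ ¬K(a))
The quantifier ∀h sits under an odd number of negations (counting the antecedent side of each →), so it flips to ∃h.

existential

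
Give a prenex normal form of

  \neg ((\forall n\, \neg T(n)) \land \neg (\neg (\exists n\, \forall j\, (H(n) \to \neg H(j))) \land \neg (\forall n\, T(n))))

\exists n\, \forall s\, \exists j\, \exists u1\, (T(n) \lor H(s) \land H(j) \land \neg T(u1))

Eliminate → and ↔ using ¬ and ∨.
  \neg ((\forall n\, \neg T(n)) \land \neg (\neg (\exists n\, \forall j\, (\neg H(n) \lor \neg H(j))) \land \neg (\forall n\, T(n))))
Move each ¬ inward, flipping quantifiers it crosses:
  (\exists n\, T(n)) \lor (\forall n\, \exists j\, (H(n) \land H(j))) \land (\exists n\, \neg T(n))
Rename bound variables to avoid capture: n↦s, n↦u1.
  (\exists n\, T(n)) \lor (\forall s\, \exists j\, (H(s) \land H(j))) \land (\exists u1\, \neg T(u1))
Extract every quantifier outward, since the variables are now distinct and don't occur free across branches:
  \exists n\, \forall s\, \exists j\, \exists u1\, (T(n) \lor H(s) \land H(j) \land \neg T(u1))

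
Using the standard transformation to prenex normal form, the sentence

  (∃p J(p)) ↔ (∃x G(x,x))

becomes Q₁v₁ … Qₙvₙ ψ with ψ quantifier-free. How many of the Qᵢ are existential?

First replace A → B with ¬A ∨ B; A ↔ B as (¬A ∨ B) ∧ (¬B ∨ A).
  (¬(∃p J(p)) ∨ (∃x G(x,x))) ∧ (¬(∃x G(x,x)) ∨ (∃p J(p)))
Drive negations inward (¬∀x A ≡ ∃x ¬A, ¬∃x A ≡ ∀x ¬A, De Morgan for ∧/∨):
  ((∀p ¬J(p)) ∨ (∃x G(x,x))) ∧ ((∀x ¬G(x,x)) ∨ (∃p J(p)))
Rename bound variables to avoid capture: x↦b, p↦v.
  ((∀p ¬J(p)) ∨ (∃x G(x,x))) ∧ ((∀b ¬G(b,b)) ∨ (∃v J(v)))
Finally move all quantifiers to the prefix:
  ∀p ∃x ∀b ∃v ((¬J(p) ∨ G(x,x)) ∧ (¬G(b,b) ∨ J(v)))
The prefix is ∀p ∃x ∀b ∃v: 2 universal, 2 existential.

2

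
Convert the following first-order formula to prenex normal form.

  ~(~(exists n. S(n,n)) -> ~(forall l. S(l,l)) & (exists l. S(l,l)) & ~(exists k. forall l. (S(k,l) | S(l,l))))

forall n. forall l. forall x. exists k. forall z1. (~S(n,n) & (S(l,l) | ~S(x,x) | S(k,z1) | S(z1,z1)))

First replace A → B with ¬A ∨ B.
  ~(~~(exists n. S(n,n)) | ~(forall l. S(l,l)) & (exists l. S(l,l)) & ~(exists k. forall l. (S(k,l) | S(l,l))))
Move each ¬ inward, flipping quantifiers it crosses:
  (forall n. ~S(n,n)) & ((forall l. S(l,l)) | (forall l. ~S(l,l)) | (exists k. forall l. (S(k,l) | S(l,l))))
Give each quantifier a distinct variable: l↦x, l↦z1.
  (forall n. ~S(n,n)) & ((forall l. S(l,l)) | (forall x. ~S(x,x)) | (exists k. forall z1. (S(k,z1) | S(z1,z1))))
Finally move all quantifiers to the prefix:
  forall n. forall l. forall x. exists k. forall z1. (~S(n,n) & (S(l,l) | ~S(x,x) | S(k,z1) | S(z1,z1)))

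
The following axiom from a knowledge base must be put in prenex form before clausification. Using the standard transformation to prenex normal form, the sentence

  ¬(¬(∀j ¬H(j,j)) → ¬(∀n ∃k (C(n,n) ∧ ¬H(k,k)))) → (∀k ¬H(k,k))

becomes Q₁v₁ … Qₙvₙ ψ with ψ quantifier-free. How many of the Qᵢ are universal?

Eliminate → and ↔ using ¬ and ∨.
  ¬¬(¬¬(∀j ¬H(j,j)) ∨ ¬(∀n ∃k (C(n,n) ∧ ¬H(k,k)))) ∨ (∀k ¬H(k,k))
Drive negations inward (¬∀x A ≡ ∃x ¬A, ¬∃x A ≡ ∀x ¬A, De Morgan for ∧/∨):
  (∀j ¬H(j,j)) ∨ (∃n ∀k (¬C(n,n) ∨ H(k,k))) ∨ (∀k ¬H(k,k))
Rename bound variables to avoid capture: k↦q.
  (∀j ¬H(j,j)) ∨ (∃n ∀k (¬C(n,n) ∨ H(k,k))) ∨ (∀q ¬H(q,q))
Pull the quantifiers to the front (each side's bound variable is not free in the other side):
  ∀j ∃n ∀k ∀q (¬H(j,j) ∨ ¬C(n,n) ∨ H(k,k) ∨ ¬H(q,q))
The prefix is ∀j ∃n ∀k ∀q: 3 universal, 1 existential.

3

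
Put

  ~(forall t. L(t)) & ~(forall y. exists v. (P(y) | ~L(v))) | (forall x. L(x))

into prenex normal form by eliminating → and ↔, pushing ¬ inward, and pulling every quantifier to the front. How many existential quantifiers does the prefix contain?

2

Push ¬ through the quantifiers and connectives to reach negation normal form:
  (exists t. ~L(t)) & (exists y. forall v. (~P(y) & L(v))) | (forall x. L(x))
All bound variables are already distinct, so no renaming is needed.
Extract every quantifier outward, since the variables are now distinct and don't occur free across branches:
  exists t. exists y. forall v. forall x. (~L(t) & ~P(y) & L(v) | L(x))
The prefix is exists t exists y forall v forall x: 2 universal, 2 existential.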